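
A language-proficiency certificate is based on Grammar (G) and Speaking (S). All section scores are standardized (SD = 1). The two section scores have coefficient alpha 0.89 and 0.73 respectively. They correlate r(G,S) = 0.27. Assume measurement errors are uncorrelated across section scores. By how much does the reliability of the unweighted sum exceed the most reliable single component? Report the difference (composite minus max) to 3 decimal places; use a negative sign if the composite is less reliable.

Var(sum) = 2 + 0.54 = 2.54; true-score variance = 1.62 + 0.54 = 2.16; composite reliability = 0.8504.
Max component reliability = 0.8900.
Difference = 0.8504 − 0.8900 = -0.040.

-0.040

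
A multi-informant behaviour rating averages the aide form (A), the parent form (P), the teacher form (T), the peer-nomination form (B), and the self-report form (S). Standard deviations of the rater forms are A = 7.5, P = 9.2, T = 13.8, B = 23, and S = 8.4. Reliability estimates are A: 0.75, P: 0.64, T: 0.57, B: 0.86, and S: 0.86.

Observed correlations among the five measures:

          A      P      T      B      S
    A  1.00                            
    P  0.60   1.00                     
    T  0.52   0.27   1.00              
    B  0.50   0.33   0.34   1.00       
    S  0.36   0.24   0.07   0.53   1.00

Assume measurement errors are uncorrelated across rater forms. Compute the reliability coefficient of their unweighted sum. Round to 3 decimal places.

Var(A+P+T+B+S) = 7.5² + 9.2² + 13.8² + 23² + 8.4² + 2·[7.5·9.2·0.60 + 7.5·13.8·0.52 + 7.5·23·0.50 + 7.5·8.4·0.36 + 9.2·13.8·0.27 + 9.2·23·0.33 + 9.2·8.4·0.24 + 13.8·23·0.34 + 13.8·8.4·0.07 + 23·8.4·0.53] = 930.89 + 1090.46 = 2021.35.
Because errors are independent across components, Cov(Tᵢ,Tⱼ) = Cov(Xᵢ,Xⱼ); the off-diagonal part of the true-score variance is the same as above.
True-score variance = [7.5²·0.75 + 9.2²·0.64 + 13.8²·0.57 + 23²·0.86 + 8.4²·0.86] + 1090.46 = 720.529 + 1090.46 = 1810.99.
Reliability = 1810.99 / 2021.35 = 0.896.

0.896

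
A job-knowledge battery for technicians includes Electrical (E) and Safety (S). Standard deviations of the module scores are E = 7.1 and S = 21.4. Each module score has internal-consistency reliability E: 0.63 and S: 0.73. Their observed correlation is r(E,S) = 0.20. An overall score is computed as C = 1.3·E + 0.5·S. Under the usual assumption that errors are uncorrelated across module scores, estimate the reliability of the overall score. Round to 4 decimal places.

0.7390

Var(C) = 1.3²·7.1² + 0.5²·21.4² + 2·[0.65·7.1·21.4·0.20] = 199.683 + 39.5044 = 239.187.
Under uncorrelated errors the observed covariances equal the true-score covariances, so only the own-variance terms attenuate.
True-score variance = [1.3²·7.1²·0.63 + 0.5²·21.4²·0.73] + 39.5044 = 137.249 + 39.5044 = 176.754.
Reliability = 176.754 / 239.187 = 0.7390.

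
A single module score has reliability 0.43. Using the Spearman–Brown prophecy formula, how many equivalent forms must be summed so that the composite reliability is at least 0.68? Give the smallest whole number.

k ≥ ρ*(1−ρ₁)/(ρ₁(1−ρ*)) = 0.68·0.57 / (0.43·0.32) = 2.817.
Smallest integer k = 3.

3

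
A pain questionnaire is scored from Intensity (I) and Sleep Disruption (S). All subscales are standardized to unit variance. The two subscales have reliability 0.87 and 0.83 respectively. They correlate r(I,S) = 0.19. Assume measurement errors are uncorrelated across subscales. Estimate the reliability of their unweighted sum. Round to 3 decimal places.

Var(I+S) = 2 + 2·[0.19] = 2 + 0.38 = 2.38.
Because errors are independent across components, Cov(Tᵢ,Tⱼ) = Cov(Xᵢ,Xⱼ); the off-diagonal part of the true-score variance is the same as above.
True-score variance = [0.87 + 0.83] + 0.38 = 1.7 + 0.38 = 2.08.
Reliability = 2.08 / 2.38 = 0.874.

0.874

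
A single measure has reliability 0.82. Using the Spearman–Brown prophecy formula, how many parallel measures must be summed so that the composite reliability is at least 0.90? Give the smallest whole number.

k ≥ ρ*(1−ρ₁)/(ρ₁(1−ρ*)) = 0.90·0.18 / (0.82·0.10) = 1.976.
Smallest integer k = 2.

2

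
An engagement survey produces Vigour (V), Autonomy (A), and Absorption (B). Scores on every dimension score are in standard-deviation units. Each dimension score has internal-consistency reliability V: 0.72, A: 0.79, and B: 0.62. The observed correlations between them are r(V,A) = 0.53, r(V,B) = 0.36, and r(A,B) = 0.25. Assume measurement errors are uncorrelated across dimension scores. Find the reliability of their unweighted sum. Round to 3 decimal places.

0.835

Var(V+A+B) = 3 + 2·[0.53 + 0.36 + 0.25] = 3 + 2.28 = 5.28.
With uncorrelated errors the cross-covariances are all true-score covariance, so they carry over unchanged; only the diagonal terms shrink to ρᵢσᵢ².
True-score variance = [0.72 + 0.79 + 0.62] + 2.28 = 2.13 + 2.28 = 4.41.
Reliability = 4.41 / 5.28 = 0.835.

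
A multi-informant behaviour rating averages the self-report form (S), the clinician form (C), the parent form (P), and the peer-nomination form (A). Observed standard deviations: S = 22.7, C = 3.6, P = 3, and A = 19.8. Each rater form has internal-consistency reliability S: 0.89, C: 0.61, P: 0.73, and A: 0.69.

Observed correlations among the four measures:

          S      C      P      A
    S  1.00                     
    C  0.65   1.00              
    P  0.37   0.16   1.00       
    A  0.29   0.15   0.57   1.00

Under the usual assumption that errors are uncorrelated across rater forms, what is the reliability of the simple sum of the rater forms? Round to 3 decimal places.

0.871

Var(S+C+P+A) = 22.7² + 3.6² + 3² + 19.8² + 2·[22.7·3.6·0.65 + 22.7·3·0.37 + 22.7·19.8·0.29 + 3.6·3·0.16 + 3.6·19.8·0.15 + 3·19.8·0.57] = 929.29 + 509.873 = 1439.16.
Because errors are independent across components, Cov(Tᵢ,Tⱼ) = Cov(Xᵢ,Xⱼ); the off-diagonal part of the true-score variance is the same as above.
True-score variance = [22.7²·0.89 + 3.6²·0.61 + 3²·0.73 + 19.8²·0.69] + 509.873 = 743.591 + 509.873 = 1253.46.
Reliability = 1253.46 / 1439.16 = 0.871.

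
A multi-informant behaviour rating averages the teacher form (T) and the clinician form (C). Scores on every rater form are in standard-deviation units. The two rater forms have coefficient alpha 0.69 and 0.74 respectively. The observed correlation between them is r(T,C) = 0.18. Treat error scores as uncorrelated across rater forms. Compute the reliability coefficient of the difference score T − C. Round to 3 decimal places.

Var(T−C) = 1 + 1 − 2·0.18 = 2 − 0.36 = 1.64.
Because errors are independent across components, Cov(Tᵢ,Tⱼ) = Cov(Xᵢ,Xⱼ); the off-diagonal part of the true-score variance is the same as above.
True-score variance = [0.69 + 0.74] − 0.36 = 1.43 − 0.36 = 1.07.
Reliability = 1.07 / 1.64 = 0.652.

0.652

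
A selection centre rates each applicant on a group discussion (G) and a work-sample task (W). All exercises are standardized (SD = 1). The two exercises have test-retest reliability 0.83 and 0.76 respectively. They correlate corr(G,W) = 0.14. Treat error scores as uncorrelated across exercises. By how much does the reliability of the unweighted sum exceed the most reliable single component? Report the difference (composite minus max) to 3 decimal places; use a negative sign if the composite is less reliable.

-0.010

Var(sum) = 2 + 0.28 = 2.28; true-score variance = 1.59 + 0.28 = 1.87; composite reliability = 0.8202.
Max component reliability = 0.8300.
Difference = 0.8202 − 0.8300 = -0.010.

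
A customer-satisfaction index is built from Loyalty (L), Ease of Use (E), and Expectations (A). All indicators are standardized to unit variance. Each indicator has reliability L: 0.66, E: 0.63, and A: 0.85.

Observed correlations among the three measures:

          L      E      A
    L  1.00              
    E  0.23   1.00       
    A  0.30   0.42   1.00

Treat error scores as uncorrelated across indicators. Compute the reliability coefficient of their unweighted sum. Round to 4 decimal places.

0.8245

Var(L+E+A) = 3 + 2·[0.23 + 0.30 + 0.42] = 3 + 1.9 = 4.9.
Under uncorrelated errors the observed covariances equal the true-score covariances, so only the own-variance terms attenuate.
True-score variance = [0.66 + 0.63 + 0.85] + 1.9 = 2.14 + 1.9 = 4.04.
Reliability = 4.04 / 4.9 = 0.8245.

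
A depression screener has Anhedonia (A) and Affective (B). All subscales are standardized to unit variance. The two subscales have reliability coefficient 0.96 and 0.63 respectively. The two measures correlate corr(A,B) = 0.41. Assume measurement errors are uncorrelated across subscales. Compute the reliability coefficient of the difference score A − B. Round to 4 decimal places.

0.6525

Var(A−B) = 1 + 1 − 2·0.41 = 2 − 0.82 = 1.18.
With uncorrelated errors the cross-covariances are all true-score covariance, so they carry over unchanged; only the diagonal terms shrink to ρᵢσᵢ².
True-score variance = [0.96 + 0.63] − 0.82 = 1.59 − 0.82 = 0.77.
Reliability = 0.77 / 1.18 = 0.6525.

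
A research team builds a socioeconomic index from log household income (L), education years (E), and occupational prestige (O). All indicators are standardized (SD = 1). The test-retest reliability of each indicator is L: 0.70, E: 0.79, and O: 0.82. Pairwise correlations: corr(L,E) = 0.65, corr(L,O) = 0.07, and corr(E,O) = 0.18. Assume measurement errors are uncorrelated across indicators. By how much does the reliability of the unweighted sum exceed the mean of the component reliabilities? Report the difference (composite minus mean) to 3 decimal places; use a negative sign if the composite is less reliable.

Var(sum) = 3 + 1.8 = 4.8; true-score variance = 2.31 + 1.8 = 4.11; composite reliability = 0.8562.
Mean component reliability = 0.7700.
Difference = 0.8562 − 0.7700 = 0.086.

0.086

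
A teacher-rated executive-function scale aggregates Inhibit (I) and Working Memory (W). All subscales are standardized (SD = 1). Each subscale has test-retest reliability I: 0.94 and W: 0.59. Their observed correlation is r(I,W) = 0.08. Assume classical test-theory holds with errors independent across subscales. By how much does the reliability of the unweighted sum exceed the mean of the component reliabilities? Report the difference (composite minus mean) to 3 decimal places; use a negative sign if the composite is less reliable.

Var(sum) = 2 + 0.16 = 2.16; true-score variance = 1.53 + 0.16 = 1.69; composite reliability = 0.7824.
Mean component reliability = 0.7650.
Difference = 0.7824 − 0.7650 = 0.017.

0.017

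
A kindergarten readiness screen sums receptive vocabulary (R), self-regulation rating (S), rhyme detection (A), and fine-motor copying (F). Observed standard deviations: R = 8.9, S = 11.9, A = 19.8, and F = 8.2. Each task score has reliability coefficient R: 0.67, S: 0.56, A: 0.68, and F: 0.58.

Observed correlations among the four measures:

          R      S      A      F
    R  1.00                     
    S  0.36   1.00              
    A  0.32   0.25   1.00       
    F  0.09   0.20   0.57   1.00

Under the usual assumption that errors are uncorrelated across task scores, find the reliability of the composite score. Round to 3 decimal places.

Var(R+S+A+F) = 8.9² + 11.9² + 19.8² + 8.2² + 2·[8.9·11.9·0.36 + 8.9·19.8·0.32 + 8.9·8.2·0.09 + 11.9·19.8·0.25 + 11.9·8.2·0.20 + 19.8·8.2·0.57] = 680.1 + 544.105 = 1224.2.
Under uncorrelated errors the observed covariances equal the true-score covariances, so only the own-variance terms attenuate.
True-score variance = [8.9²·0.67 + 11.9²·0.56 + 19.8²·0.68 + 8.2²·0.58] + 544.105 = 437.959 + 544.105 = 982.063.
Reliability = 982.063 / 1224.2 = 0.802.

0.802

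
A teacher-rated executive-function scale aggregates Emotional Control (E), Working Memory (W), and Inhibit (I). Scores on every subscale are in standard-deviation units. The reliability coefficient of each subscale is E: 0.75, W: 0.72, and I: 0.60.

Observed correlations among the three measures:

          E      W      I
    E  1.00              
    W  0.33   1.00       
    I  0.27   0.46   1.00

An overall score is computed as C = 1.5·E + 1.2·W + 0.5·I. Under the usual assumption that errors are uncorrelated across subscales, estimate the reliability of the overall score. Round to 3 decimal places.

Var(C) = 1.5² + 1.2² + 0.5² + 2·[1.8·0.33 + 0.75·0.27 + 0.6·0.46] = 3.94 + 2.145 = 6.085.
Under uncorrelated errors the observed covariances equal the true-score covariances, so only the own-variance terms attenuate.
True-score variance = [1.5²·0.75 + 1.2²·0.72 + 0.5²·0.60] + 2.145 = 2.8743 + 2.145 = 5.0193.
Reliability = 5.0193 / 6.085 = 0.825.

0.825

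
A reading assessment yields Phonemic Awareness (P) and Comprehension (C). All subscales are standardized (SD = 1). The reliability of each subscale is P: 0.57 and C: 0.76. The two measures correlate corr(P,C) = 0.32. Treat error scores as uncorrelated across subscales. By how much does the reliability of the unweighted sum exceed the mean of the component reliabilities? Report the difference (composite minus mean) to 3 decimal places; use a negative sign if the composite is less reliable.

Var(sum) = 2 + 0.64 = 2.64; true-score variance = 1.33 + 0.64 = 1.97; composite reliability = 0.7462.
Mean component reliability = 0.6650.
Difference = 0.7462 − 0.6650 = 0.081.

0.081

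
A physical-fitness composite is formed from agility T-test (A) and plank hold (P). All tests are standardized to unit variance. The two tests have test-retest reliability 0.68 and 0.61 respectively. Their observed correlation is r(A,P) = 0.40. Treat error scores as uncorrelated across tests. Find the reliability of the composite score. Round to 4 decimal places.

0.7464

Var(A+P) = 2 + 2·[0.40] = 2 + 0.8 = 2.8.
Under uncorrelated errors the observed covariances equal the true-score covariances, so only the own-variance terms attenuate.
True-score variance = [0.68 + 0.61] + 0.8 = 1.29 + 0.8 = 2.09.
Reliability = 2.09 / 2.8 = 0.7464.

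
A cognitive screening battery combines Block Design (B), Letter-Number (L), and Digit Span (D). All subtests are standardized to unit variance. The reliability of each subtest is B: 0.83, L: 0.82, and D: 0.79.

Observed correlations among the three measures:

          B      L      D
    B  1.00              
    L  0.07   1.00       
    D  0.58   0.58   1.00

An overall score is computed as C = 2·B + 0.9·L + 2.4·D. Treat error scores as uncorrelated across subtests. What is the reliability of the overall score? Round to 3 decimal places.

0.892

Var(C) = 2² + 0.9² + 2.4² + 2·[1.8·0.07 + 4.8·0.58 + 2.16·0.58] = 10.57 + 8.3256 = 18.8956.
With uncorrelated errors the cross-covariances are all true-score covariance, so they carry over unchanged; only the diagonal terms shrink to ρᵢσᵢ².
True-score variance = [2²·0.83 + 0.9²·0.82 + 2.4²·0.79] + 8.3256 = 8.5346 + 8.3256 = 16.8602.
Reliability = 16.8602 / 18.8956 = 0.892.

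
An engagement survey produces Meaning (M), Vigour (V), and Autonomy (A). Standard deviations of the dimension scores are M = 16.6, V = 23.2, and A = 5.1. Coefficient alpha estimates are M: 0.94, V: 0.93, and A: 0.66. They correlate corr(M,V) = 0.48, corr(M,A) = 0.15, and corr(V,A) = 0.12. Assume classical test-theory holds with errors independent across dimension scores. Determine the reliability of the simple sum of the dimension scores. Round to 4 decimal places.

0.9501

Var(M+V+A) = 16.6² + 23.2² + 5.1² + 2·[16.6·23.2·0.48 + 16.6·5.1·0.15 + 23.2·5.1·0.12] = 839.81 + 423.51 = 1263.32.
With uncorrelated errors the cross-covariances are all true-score covariance, so they carry over unchanged; only the diagonal terms shrink to ρᵢσᵢ².
True-score variance = [16.6²·0.94 + 23.2²·0.93 + 5.1²·0.66] + 423.51 = 776.756 + 423.51 = 1200.27.
Reliability = 1200.27 / 1263.32 = 0.9501.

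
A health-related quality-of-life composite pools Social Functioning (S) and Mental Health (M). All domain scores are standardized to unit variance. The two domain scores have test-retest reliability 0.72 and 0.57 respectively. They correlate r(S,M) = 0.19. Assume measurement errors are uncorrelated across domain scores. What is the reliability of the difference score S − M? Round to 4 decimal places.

0.5617

Var(S−M) = 1 + 1 − 2·0.19 = 2 − 0.38 = 1.62.
With uncorrelated errors the cross-covariances are all true-score covariance, so they carry over unchanged; only the diagonal terms shrink to ρᵢσᵢ².
True-score variance = [0.72 + 0.57] − 0.38 = 1.29 − 0.38 = 0.91.
Reliability = 0.91 / 1.62 = 0.5617.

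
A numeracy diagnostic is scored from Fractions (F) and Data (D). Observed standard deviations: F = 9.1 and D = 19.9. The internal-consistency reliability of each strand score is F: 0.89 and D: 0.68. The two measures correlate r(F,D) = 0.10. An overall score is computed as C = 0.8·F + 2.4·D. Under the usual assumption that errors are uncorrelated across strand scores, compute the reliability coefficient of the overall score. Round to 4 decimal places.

Var(C) = 0.8²·9.1² + 2.4²·19.9² + 2·[1.92·9.1·19.9·0.10] = 2334.02 + 69.5386 = 2403.55.
Under uncorrelated errors the observed covariances equal the true-score covariances, so only the own-variance terms attenuate.
True-score variance = [0.8²·9.1²·0.89 + 2.4²·19.9²·0.68] + 69.5386 = 1598.26 + 69.5386 = 1667.8.
Reliability = 1667.8 / 2403.55 = 0.6939.

0.6939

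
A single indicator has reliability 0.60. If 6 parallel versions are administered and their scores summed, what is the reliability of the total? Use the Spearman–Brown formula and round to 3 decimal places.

ρ_k = kρ / (1 + (k−1)ρ) = 6·0.60 / (1 + 5·0.60) = 3.600 / 4.000 = 0.900.

0.900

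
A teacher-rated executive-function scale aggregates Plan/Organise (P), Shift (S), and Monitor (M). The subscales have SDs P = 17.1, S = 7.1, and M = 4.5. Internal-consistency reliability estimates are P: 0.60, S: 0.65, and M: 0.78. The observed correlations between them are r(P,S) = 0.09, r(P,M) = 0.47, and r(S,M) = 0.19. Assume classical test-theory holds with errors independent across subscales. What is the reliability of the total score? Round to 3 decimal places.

Var(P+S+M) = 17.1² + 7.1² + 4.5² + 2·[17.1·7.1·0.09 + 17.1·4.5·0.47 + 7.1·4.5·0.19] = 363.07 + 106.328 = 469.398.
Because errors are independent across components, Cov(Tᵢ,Tⱼ) = Cov(Xᵢ,Xⱼ); the off-diagonal part of the true-score variance is the same as above.
True-score variance = [17.1²·0.60 + 7.1²·0.65 + 4.5²·0.78] + 106.328 = 224.007 + 106.328 = 330.335.
Reliability = 330.335 / 469.398 = 0.704.

0.704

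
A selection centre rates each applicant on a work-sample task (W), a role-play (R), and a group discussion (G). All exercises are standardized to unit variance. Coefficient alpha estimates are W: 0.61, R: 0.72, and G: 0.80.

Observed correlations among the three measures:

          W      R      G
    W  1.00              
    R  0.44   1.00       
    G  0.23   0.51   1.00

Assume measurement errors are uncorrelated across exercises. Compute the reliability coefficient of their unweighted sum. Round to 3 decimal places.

0.838

Var(W+R+G) = 3 + 2·[0.44 + 0.23 + 0.51] = 3 + 2.36 = 5.36.
With uncorrelated errors the cross-covariances are all true-score covariance, so they carry over unchanged; only the diagonal terms shrink to ρᵢσᵢ².
True-score variance = [0.61 + 0.72 + 0.80] + 2.36 = 2.13 + 2.36 = 4.49.
Reliability = 4.49 / 5.36 = 0.838.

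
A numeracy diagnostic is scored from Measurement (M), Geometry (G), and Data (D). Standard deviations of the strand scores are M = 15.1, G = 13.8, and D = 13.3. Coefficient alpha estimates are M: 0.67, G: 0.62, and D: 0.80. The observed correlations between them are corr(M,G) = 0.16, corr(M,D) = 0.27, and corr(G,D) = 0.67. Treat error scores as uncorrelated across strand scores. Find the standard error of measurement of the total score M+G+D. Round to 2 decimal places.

13.53

Var(total) = 595.34 + 421.073 = 1016.41.
True-score variance = 412.352 + 421.073 = 833.425, so reliability = 0.8200.
Error variance = 1016.41 − 833.425 = 182.989; SEM = √182.989 = 13.53.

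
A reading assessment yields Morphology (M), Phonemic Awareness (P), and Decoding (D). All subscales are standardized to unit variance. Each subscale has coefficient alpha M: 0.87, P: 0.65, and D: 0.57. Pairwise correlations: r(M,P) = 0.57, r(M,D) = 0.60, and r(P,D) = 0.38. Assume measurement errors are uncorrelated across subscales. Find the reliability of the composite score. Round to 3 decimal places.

Var(M+P+D) = 3 + 2·[0.57 + 0.60 + 0.38] = 3 + 3.1 = 6.1.
With uncorrelated errors the cross-covariances are all true-score covariance, so they carry over unchanged; only the diagonal terms shrink to ρᵢσᵢ².
True-score variance = [0.87 + 0.65 + 0.57] + 3.1 = 2.09 + 3.1 = 5.19.
Reliability = 5.19 / 6.1 = 0.851.

0.851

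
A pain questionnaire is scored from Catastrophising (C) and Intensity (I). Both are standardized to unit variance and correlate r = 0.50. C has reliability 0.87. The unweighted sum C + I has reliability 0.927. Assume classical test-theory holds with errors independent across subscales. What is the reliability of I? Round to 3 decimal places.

0.911

Var(C+I) = 2 + 2·0.50 = 3.000.
True-score variance = ρ_C + ρ_I + 2·0.50, so 0.927 = (0.87 + ρ_I + 1.00) / 3.000.
ρ_I = 0.927·3.000 − 0.87 − 1.00 = 0.911.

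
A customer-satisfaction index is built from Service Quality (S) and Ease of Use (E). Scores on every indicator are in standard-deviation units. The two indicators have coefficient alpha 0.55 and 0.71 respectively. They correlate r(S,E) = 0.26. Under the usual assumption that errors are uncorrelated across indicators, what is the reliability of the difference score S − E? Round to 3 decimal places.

Var(S−E) = 1 + 1 − 2·0.26 = 2 − 0.52 = 1.48.
With uncorrelated errors the cross-covariances are all true-score covariance, so they carry over unchanged; only the diagonal terms shrink to ρᵢσᵢ².
True-score variance = [0.55 + 0.71] − 0.52 = 1.26 − 0.52 = 0.74.
Reliability = 0.74 / 1.48 = 0.500.

0.500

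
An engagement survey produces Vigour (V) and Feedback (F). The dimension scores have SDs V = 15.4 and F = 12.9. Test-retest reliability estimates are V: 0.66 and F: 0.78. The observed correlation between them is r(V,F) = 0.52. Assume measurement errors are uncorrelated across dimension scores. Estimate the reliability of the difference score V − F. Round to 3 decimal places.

Var(V−F) = 15.4² + 12.9² − 2·15.4·12.9·0.52 = 403.57 − 206.606 = 196.964.
Because errors are independent across components, Cov(Tᵢ,Tⱼ) = Cov(Xᵢ,Xⱼ); the off-diagonal part of the true-score variance is the same as above.
True-score variance = [15.4²·0.66 + 12.9²·0.78] − 206.606 = 286.325 − 206.606 = 79.719.
Reliability = 79.719 / 196.964 = 0.405.

0.405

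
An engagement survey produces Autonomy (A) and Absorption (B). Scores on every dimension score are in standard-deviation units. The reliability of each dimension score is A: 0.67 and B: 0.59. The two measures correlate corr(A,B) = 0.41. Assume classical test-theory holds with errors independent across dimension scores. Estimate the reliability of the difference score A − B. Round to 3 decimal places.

0.373

Var(A−B) = 1 + 1 − 2·0.41 = 2 − 0.82 = 1.18.
Under uncorrelated errors the observed covariances equal the true-score covariances, so only the own-variance terms attenuate.
True-score variance = [0.67 + 0.59] − 0.82 = 1.26 − 0.82 = 0.44.
Reliability = 0.44 / 1.18 = 0.373.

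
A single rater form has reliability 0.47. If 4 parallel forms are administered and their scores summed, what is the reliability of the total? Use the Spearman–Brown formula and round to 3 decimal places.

0.780

ρ_k = kρ / (1 + (k−1)ρ) = 4·0.47 / (1 + 3·0.47) = 1.880 / 2.410 = 0.780.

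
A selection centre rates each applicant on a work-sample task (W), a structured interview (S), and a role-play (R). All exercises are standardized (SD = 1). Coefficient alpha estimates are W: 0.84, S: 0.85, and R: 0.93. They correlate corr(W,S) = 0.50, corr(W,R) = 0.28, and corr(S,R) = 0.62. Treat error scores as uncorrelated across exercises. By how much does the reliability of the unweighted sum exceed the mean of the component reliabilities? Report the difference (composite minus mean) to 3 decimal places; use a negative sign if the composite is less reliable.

Var(sum) = 3 + 2.8 = 5.8; true-score variance = 2.62 + 2.8 = 5.42; composite reliability = 0.9345.
Mean component reliability = 0.8733.
Difference = 0.9345 − 0.8733 = 0.061.

0.061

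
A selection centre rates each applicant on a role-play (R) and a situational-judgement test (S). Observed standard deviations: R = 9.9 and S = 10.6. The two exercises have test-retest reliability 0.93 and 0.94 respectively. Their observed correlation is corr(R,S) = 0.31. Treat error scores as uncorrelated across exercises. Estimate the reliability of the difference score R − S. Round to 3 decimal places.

0.906

Var(R−S) = 9.9² + 10.6² − 2·9.9·10.6·0.31 = 210.37 − 65.0628 = 145.307.
Because errors are independent across components, Cov(Tᵢ,Tⱼ) = Cov(Xᵢ,Xⱼ); the off-diagonal part of the true-score variance is the same as above.
True-score variance = [9.9²·0.93 + 10.6²·0.94] − 65.0628 = 196.768 − 65.0628 = 131.705.
Reliability = 131.705 / 145.307 = 0.906.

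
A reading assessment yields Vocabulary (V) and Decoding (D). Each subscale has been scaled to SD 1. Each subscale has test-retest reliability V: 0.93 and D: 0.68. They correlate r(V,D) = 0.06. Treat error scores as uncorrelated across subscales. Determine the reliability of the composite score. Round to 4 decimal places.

Var(V+D) = 2 + 2·[0.06] = 2 + 0.12 = 2.12.
Because errors are independent across components, Cov(Tᵢ,Tⱼ) = Cov(Xᵢ,Xⱼ); the off-diagonal part of the true-score variance is the same as above.
True-score variance = [0.93 + 0.68] + 0.12 = 1.61 + 0.12 = 1.73.
Reliability = 1.73 / 2.12 = 0.8160.

0.8160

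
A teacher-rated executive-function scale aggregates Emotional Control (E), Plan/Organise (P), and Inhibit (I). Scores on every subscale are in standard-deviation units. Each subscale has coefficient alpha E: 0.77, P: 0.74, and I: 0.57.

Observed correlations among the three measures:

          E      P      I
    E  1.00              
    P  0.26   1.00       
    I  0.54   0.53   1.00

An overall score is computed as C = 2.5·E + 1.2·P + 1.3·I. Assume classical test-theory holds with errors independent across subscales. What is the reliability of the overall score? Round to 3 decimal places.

0.842

Var(C) = 2.5² + 1.2² + 1.3² + 2·[3·0.26 + 3.25·0.54 + 1.56·0.53] = 9.38 + 6.7236 = 16.1036.
Under uncorrelated errors the observed covariances equal the true-score covariances, so only the own-variance terms attenuate.
True-score variance = [2.5²·0.77 + 1.2²·0.74 + 1.3²·0.57] + 6.7236 = 6.8414 + 6.7236 = 13.565.
Reliability = 13.565 / 16.1036 = 0.842.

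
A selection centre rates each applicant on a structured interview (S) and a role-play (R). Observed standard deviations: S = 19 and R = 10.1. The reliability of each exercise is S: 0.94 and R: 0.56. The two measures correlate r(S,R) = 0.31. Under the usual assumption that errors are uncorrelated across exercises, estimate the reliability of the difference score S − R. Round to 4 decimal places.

Var(S−R) = 19² + 10.1² − 2·19·10.1·0.31 = 463.01 − 118.978 = 344.032.
Because errors are independent across components, Cov(Tᵢ,Tⱼ) = Cov(Xᵢ,Xⱼ); the off-diagonal part of the true-score variance is the same as above.
True-score variance = [19²·0.94 + 10.1²·0.56] − 118.978 = 396.466 − 118.978 = 277.488.
Reliability = 277.488 / 344.032 = 0.8066.

0.8066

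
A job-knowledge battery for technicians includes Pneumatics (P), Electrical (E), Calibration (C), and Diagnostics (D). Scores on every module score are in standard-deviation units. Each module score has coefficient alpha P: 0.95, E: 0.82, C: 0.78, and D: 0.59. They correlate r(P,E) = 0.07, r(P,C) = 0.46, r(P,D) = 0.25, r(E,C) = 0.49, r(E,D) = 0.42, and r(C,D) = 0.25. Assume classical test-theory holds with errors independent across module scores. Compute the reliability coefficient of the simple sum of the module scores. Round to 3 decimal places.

Var(P+E+C+D) = 4 + 2·[0.07 + 0.46 + 0.25 + 0.49 + 0.42 + 0.25] = 4 + 3.88 = 7.88.
With uncorrelated errors the cross-covariances are all true-score covariance, so they carry over unchanged; only the diagonal terms shrink to ρᵢσᵢ².
True-score variance = [0.95 + 0.82 + 0.78 + 0.59] + 3.88 = 3.14 + 3.88 = 7.02.
Reliability = 7.02 / 7.88 = 0.891.

0.891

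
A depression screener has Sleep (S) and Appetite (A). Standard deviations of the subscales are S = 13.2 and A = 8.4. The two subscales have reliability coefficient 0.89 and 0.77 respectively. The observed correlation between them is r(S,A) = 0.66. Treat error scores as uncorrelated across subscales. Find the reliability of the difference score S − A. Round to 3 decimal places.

Var(S−A) = 13.2² + 8.4² − 2·13.2·8.4·0.66 = 244.8 − 146.362 = 98.4384.
Under uncorrelated errors the observed covariances equal the true-score covariances, so only the own-variance terms attenuate.
True-score variance = [13.2²·0.89 + 8.4²·0.77] − 146.362 = 209.405 − 146.362 = 63.0432.
Reliability = 63.0432 / 98.4384 = 0.640.

0.640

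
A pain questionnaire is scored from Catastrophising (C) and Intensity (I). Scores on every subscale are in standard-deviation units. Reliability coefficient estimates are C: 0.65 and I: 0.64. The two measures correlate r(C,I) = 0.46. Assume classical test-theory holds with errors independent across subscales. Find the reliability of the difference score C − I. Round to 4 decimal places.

Var(C−I) = 1 + 1 − 2·0.46 = 2 − 0.92 = 1.08.
With uncorrelated errors the cross-covariances are all true-score covariance, so they carry over unchanged; only the diagonal terms shrink to ρᵢσᵢ².
True-score variance = [0.65 + 0.64] − 0.92 = 1.29 − 0.92 = 0.37.
Reliability = 0.37 / 1.08 = 0.3426.

0.3426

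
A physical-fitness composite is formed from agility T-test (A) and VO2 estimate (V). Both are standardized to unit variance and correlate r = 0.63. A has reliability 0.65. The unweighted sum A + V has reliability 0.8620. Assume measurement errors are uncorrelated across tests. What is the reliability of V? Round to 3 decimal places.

Var(A+V) = 2 + 2·0.63 = 3.260.
True-score variance = ρ_A + ρ_V + 2·0.63, so 0.8620 = (0.65 + ρ_V + 1.26) / 3.260.
ρ_V = 0.8620·3.260 − 0.65 − 1.26 = 0.900.

0.900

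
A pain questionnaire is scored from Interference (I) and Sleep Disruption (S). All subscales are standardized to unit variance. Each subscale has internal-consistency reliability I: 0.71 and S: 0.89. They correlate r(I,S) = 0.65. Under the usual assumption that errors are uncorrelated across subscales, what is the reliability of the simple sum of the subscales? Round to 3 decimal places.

0.879

Var(I+S) = 2 + 2·[0.65] = 2 + 1.3 = 3.3.
Because errors are independent across components, Cov(Tᵢ,Tⱼ) = Cov(Xᵢ,Xⱼ); the off-diagonal part of the true-score variance is the same as above.
True-score variance = [0.71 + 0.89] + 1.3 = 1.6 + 1.3 = 2.9.
Reliability = 2.9 / 3.3 = 0.879.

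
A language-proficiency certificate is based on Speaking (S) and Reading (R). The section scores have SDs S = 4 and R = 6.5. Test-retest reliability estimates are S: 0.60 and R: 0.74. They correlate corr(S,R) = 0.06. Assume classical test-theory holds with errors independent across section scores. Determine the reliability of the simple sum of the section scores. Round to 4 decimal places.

Var(S+R) = 4² + 6.5² + 2·[4·6.5·0.06] = 58.25 + 3.12 = 61.37.
Because errors are independent across components, Cov(Tᵢ,Tⱼ) = Cov(Xᵢ,Xⱼ); the off-diagonal part of the true-score variance is the same as above.
True-score variance = [4²·0.60 + 6.5²·0.74] + 3.12 = 40.865 + 3.12 = 43.985.
Reliability = 43.985 / 61.37 = 0.7167.

0.7167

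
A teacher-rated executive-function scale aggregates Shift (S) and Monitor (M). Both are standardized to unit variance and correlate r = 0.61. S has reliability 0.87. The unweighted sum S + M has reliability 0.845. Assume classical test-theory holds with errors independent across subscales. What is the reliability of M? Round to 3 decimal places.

0.631

Var(S+M) = 2 + 2·0.61 = 3.220.
True-score variance = ρ_S + ρ_M + 2·0.61, so 0.845 = (0.87 + ρ_M + 1.22) / 3.220.
ρ_M = 0.845·3.220 − 0.87 − 1.22 = 0.631.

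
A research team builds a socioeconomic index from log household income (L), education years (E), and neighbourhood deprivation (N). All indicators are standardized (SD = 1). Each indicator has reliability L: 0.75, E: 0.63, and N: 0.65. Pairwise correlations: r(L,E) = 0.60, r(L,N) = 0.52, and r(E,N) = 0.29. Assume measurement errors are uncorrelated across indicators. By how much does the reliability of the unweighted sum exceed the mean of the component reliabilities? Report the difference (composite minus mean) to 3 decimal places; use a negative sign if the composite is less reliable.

Var(sum) = 3 + 2.82 = 5.82; true-score variance = 2.03 + 2.82 = 4.85; composite reliability = 0.8333.
Mean component reliability = 0.6767.
Difference = 0.8333 − 0.6767 = 0.157.

0.157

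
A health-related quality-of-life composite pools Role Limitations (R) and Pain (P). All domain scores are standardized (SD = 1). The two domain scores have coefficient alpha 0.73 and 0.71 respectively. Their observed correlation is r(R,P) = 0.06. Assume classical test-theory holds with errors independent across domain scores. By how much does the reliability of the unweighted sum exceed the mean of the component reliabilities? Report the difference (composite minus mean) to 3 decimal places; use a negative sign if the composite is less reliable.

Var(sum) = 2 + 0.12 = 2.12; true-score variance = 1.44 + 0.12 = 1.56; composite reliability = 0.7358.
Mean component reliability = 0.7200.
Difference = 0.7358 − 0.7200 = 0.016.

0.016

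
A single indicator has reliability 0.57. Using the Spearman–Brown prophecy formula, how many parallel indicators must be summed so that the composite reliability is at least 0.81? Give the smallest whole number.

4

k ≥ ρ*(1−ρ₁)/(ρ₁(1−ρ*)) = 0.81·0.43 / (0.57·0.19) = 3.216.
Smallest integer k = 4.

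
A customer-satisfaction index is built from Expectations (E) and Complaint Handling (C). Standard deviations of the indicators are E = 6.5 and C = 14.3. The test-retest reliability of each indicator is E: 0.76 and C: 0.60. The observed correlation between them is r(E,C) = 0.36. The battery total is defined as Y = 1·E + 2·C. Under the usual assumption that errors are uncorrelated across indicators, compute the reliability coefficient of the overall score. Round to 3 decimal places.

Var(Y) = 6.5² + 2²·14.3² + 2·[2·6.5·14.3·0.36] = 860.21 + 133.848 = 994.058.
Because errors are independent across components, Cov(Tᵢ,Tⱼ) = Cov(Xᵢ,Xⱼ); the off-diagonal part of the true-score variance is the same as above.
True-score variance = [6.5²·0.76 + 2²·14.3²·0.60] + 133.848 = 522.886 + 133.848 = 656.734.
Reliability = 656.734 / 994.058 = 0.661.

0.661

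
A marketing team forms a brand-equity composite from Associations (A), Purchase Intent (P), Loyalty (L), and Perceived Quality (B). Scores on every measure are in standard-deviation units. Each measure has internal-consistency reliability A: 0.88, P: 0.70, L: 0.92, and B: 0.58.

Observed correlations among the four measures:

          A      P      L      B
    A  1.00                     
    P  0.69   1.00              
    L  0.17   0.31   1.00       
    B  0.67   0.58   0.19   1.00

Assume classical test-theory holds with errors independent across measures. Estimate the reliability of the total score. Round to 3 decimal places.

Var(A+P+L+B) = 4 + 2·[0.69 + 0.17 + 0.67 + 0.31 + 0.58 + 0.19] = 4 + 5.22 = 9.22.
Because errors are independent across components, Cov(Tᵢ,Tⱼ) = Cov(Xᵢ,Xⱼ); the off-diagonal part of the true-score variance is the same as above.
True-score variance = [0.88 + 0.70 + 0.92 + 0.58] + 5.22 = 3.08 + 5.22 = 8.3.
Reliability = 8.3 / 9.22 = 0.900.

0.900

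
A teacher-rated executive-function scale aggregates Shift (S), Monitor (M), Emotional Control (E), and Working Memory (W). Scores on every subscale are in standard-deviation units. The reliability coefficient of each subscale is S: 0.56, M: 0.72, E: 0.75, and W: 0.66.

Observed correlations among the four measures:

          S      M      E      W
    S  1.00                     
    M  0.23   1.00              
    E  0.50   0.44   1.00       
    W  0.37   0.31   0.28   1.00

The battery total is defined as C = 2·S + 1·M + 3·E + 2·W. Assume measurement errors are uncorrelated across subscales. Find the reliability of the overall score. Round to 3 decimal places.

0.839

Var(C) = 2² + 1 + 3² + 2² + 2·[2·0.23 + 6·0.50 + 4·0.37 + 3·0.44 + 2·0.31 + 6·0.28] = 18 + 17.12 = 35.12.
Under uncorrelated errors the observed covariances equal the true-score covariances, so only the own-variance terms attenuate.
True-score variance = [2²·0.56 + 0.72 + 3²·0.75 + 2²·0.66] + 17.12 = 12.35 + 17.12 = 29.47.
Reliability = 29.47 / 35.12 = 0.839.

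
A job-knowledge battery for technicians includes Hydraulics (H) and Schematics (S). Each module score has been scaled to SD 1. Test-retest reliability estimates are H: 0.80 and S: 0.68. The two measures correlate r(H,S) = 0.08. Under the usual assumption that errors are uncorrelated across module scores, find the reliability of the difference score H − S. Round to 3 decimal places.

0.717

Var(H−S) = 1 + 1 − 2·0.08 = 2 − 0.16 = 1.84.
Under uncorrelated errors the observed covariances equal the true-score covariances, so only the own-variance terms attenuate.
True-score variance = [0.80 + 0.68] − 0.16 = 1.48 − 0.16 = 1.32.
Reliability = 1.32 / 1.84 = 0.717.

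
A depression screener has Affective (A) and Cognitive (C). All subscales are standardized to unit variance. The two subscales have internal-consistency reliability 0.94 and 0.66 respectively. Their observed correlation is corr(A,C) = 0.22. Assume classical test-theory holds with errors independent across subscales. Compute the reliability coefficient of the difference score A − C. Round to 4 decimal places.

Var(A−C) = 1 + 1 − 2·0.22 = 2 − 0.44 = 1.56.
Under uncorrelated errors the observed covariances equal the true-score covariances, so only the own-variance terms attenuate.
True-score variance = [0.94 + 0.66] − 0.44 = 1.6 − 0.44 = 1.16.
Reliability = 1.16 / 1.56 = 0.7436.

0.7436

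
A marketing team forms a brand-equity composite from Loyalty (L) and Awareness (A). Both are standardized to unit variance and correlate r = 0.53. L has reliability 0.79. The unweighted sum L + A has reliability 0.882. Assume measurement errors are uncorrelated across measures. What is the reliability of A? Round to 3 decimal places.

0.849

Var(L+A) = 2 + 2·0.53 = 3.060.
True-score variance = ρ_L + ρ_A + 2·0.53, so 0.882 = (0.79 + ρ_A + 1.06) / 3.060.
ρ_A = 0.882·3.060 − 0.79 − 1.06 = 0.849.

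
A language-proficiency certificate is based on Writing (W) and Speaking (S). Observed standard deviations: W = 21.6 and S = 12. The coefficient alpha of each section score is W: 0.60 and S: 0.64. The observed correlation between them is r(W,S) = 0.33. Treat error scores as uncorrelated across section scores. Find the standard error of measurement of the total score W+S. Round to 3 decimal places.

Var(total) = 610.56 + 171.072 = 781.632.
True-score variance = 372.096 + 171.072 = 543.168, so reliability = 0.6949.
Error variance = 781.632 − 543.168 = 238.464; SEM = √238.464 = 15.442.

15.442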